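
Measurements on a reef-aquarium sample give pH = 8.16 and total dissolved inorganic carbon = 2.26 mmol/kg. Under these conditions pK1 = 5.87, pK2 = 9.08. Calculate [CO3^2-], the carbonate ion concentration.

[CO3²⁻] = 0.241 mmol/kg

α₂ = 1 / (1 + [H⁺]/K2 + [H⁺]²/(K1K2)) = 1 / (1 + 10^+0.92 + 10^-1.37)
   = 1 / (1 + 8.3176 + 0.042658) = 1/9.3603 = 0.1068
[CO3²⁻] = α₂ × DIC = 0.1068 × 2.26 = 0.241 mmol/kg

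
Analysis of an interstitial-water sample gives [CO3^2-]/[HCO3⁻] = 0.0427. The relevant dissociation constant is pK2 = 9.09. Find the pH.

From K2 = [H⁺][CO3^2-]/[HCO3⁻]:  pH = pK2 + log₁₀([CO3^2-]/[HCO3⁻])
log₁₀(0.0427) = -1.370
pH = 9.09 + (-1.370) = 7.72

pH = 7.72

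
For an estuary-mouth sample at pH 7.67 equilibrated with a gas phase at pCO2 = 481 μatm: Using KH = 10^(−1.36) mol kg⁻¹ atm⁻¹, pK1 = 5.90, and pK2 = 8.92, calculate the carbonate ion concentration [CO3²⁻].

[CO3²⁻] = 0.0695 mmol/kg

[CO2*] = KH · pCO2 = 10^(−1.36) × 481×10^-6 = 2.100×10^-5 mol/kg
α₀ = 1/(1 + K1/[H⁺] + K1K2/[H⁺]²) = 1/(1 + 10^+1.77 + 10^+0.52) = 0.01582
DIC = [CO2*]/α₀ = 2.100×10^-5 / 0.01582 = 1.327 mmol/kg
[CO3²⁻] = α₂·DIC; α₂ = 0.05240, so [CO3²⁻] = 0.05240 × 1.327 = 0.0695 mmol/kg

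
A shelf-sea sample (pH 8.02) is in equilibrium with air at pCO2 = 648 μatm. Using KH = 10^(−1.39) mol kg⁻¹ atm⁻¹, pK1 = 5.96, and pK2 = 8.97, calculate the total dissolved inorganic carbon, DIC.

[CO2*] = KH · pCO2 = 10^(−1.39) × 648×10^-6 = 2.640×10^-5 mol/kg
α₀ = 1/(1 + K1/[H⁺] + K1K2/[H⁺]²) = 1/(1 + 10^+2.06 + 10^+1.11) = 0.007770
DIC = [CO2*]/α₀ = 2.640×10^-5 / 0.007770 = 3.40 mmol/kg

DIC = 3.40 mmol/kg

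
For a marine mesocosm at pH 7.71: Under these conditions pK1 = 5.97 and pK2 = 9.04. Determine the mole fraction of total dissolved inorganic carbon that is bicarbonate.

α₁ = 1 / (1 + [H⁺]/K1 + K2/[H⁺]) = 1 / (1 + 10^-1.74 + 10^-1.33)
   = 1 / (1 + 0.018197 + 0.046774) = 1/1.0650 = 0.9390

α₁ = 0.939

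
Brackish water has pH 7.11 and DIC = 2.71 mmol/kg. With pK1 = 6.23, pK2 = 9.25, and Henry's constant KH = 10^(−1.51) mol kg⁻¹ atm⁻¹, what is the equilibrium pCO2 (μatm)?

α₀ = 1 / (1 + K1/[H⁺] + K1K2/[H⁺]²) = 1 / (1 + 10^+0.88 + 10^-1.26)
   = 1 / (1 + 7.5858 + 0.054954) = 1/8.6407 = 0.1157
[CO2*] = α₀ × DIC = 0.1157 × 2.71 = 0.3136 mmol/kg
pCO2 = [CO2*]/KH = 3.136×10^-4 / 3.090×10^-2 = 1.01×10^4 μatm

pCO2 = 1.01×10^4 μatm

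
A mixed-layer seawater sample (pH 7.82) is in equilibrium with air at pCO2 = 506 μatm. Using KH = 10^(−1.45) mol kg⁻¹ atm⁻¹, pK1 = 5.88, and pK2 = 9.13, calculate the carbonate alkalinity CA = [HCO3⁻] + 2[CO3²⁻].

[CO2*] = KH · pCO2 = 10^(−1.45) × 506×10^-6 = 1.795×10^-5 mol/kg
α₀ = 1/(1 + K1/[H⁺] + K1K2/[H⁺]²) = 1/(1 + 10^+1.94 + 10^+0.63) = 0.01083
DIC = [CO2*]/α₀ = 1.795×10^-5 / 0.01083 = 1.658 mmol/kg
CA = (α₁ + 2α₂)·DIC = (0.9430 + 2×0.04619) × 1.658 = 1.72 mmol/kg

CA = 1.72 mmol/kg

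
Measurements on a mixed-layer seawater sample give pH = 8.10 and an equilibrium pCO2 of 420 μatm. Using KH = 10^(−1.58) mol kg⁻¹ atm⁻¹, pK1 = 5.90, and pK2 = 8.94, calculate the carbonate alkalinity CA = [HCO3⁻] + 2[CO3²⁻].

[CO2*] = KH · pCO2 = 10^(−1.58) × 420×10^-6 = 1.105×10^-5 mol/kg
α₀ = 1/(1 + K1/[H⁺] + K1K2/[H⁺]²) = 1/(1 + 10^+2.20 + 10^+1.36) = 0.005483
DIC = [CO2*]/α₀ = 1.105×10^-5 / 0.005483 = 2.015 mmol/kg
CA = (α₁ + 2α₂)·DIC = (0.8689 + 2×0.1256) × 2.015 = 2.26 mmol/kg

CA = 2.26 mmol/kg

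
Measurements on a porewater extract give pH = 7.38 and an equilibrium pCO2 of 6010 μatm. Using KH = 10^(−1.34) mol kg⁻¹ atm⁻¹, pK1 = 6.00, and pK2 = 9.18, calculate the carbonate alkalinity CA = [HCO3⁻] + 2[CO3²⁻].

CA = 6.80 mmol/kg

[CO2*] = KH · pCO2 = 10^(−1.34) × 6010×10^-6 = 2.747×10^-4 mol/kg
α₀ = 1/(1 + K1/[H⁺] + K1K2/[H⁺]²) = 1/(1 + 10^+1.38 + 10^-0.42) = 0.03942
DIC = [CO2*]/α₀ = 2.747×10^-4 / 0.03942 = 6.969 mmol/kg
CA = (α₁ + 2α₂)·DIC = (0.9456 + 2×0.01499) × 6.969 = 6.80 mmol/kg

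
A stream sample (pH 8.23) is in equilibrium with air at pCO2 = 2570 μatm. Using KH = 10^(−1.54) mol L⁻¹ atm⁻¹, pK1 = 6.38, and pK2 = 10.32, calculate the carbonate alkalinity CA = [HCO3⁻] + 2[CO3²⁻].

CA = 5.33 mmol/L

[CO2*] = KH · pCO2 = 10^(−1.54) × 2570×10^-6 = 7.412×10^-5 mol/L
α₀ = 1/(1 + K1/[H⁺] + K1K2/[H⁺]²) = 1/(1 + 10^+1.85 + 10^-0.24) = 0.01382
DIC = [CO2*]/α₀ = 7.412×10^-5 / 0.01382 = 5.364 mmol/L
CA = (α₁ + 2α₂)·DIC = (0.9782 + 2×0.007951) × 5.364 = 5.33 mmol/L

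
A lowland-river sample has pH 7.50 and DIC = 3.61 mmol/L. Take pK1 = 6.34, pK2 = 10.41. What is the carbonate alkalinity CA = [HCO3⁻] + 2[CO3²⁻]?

CA = [HCO3⁻] + 2[CO3²⁻] = (α₁ + 2α₂)·DIC
At pH 7.50: [H⁺]/K1 = 10^-1.16 = 0.069183, K2/[H⁺] = 10^-2.91 = 0.0012303
α₁ = 1/(1 + 0.069183 + 0.0012303) = 1/1.0704 = 0.9342; α₂ = α₁·K2/[H⁺] = 0.001149
α₁ + 2α₂ = 0.9365
CA = 0.9365 × 3.61 = 3.38 mmol/L

CA = 3.38 mmol/L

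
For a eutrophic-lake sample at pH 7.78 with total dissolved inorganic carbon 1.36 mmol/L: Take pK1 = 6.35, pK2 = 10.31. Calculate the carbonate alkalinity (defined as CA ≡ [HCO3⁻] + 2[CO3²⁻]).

CA = [HCO3⁻] + 2[CO3²⁻] = (α₁ + 2α₂)·DIC
At pH 7.78: [H⁺]/K1 = 10^-1.43 = 0.037154, K2/[H⁺] = 10^-2.53 = 0.0029512
α₁ = 1/(1 + 0.037154 + 0.0029512) = 1/1.0401 = 0.9614; α₂ = α₁·K2/[H⁺] = 0.002837
α₁ + 2α₂ = 0.9671
CA = 0.9671 × 1.36 = 1.32 mmol/L

CA = 1.32 mmol/L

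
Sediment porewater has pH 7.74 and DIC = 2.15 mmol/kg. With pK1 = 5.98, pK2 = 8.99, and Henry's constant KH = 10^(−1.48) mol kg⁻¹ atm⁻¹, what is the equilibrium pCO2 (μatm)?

pCO2 = 1050 μatm

α₀ = 1 / (1 + K1/[H⁺] + K1K2/[H⁺]²) = 1 / (1 + 10^+1.76 + 10^+0.51)
   = 1 / (1 + 57.544 + 3.2359) = 1/61.780 = 0.01619
[CO2*] = α₀ × DIC = 0.01619 × 2.15 = 0.03480 mmol/kg
pCO2 = [CO2*]/KH = 3.480×10^-5 / 3.311×10^-2 = 1050 μatm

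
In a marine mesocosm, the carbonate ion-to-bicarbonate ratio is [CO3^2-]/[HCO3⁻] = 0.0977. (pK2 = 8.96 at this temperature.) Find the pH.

From K2 = [H⁺][CO3^2-]/[HCO3⁻]:  pH = pK2 + log₁₀([CO3^2-]/[HCO3⁻])
log₁₀(0.0977) = -1.010
pH = 8.96 + (-1.010) = 7.95

pH = 7.95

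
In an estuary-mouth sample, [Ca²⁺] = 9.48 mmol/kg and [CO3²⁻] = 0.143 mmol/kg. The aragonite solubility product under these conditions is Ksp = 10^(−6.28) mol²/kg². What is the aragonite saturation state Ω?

Ω = 2.58

Ksp = 10^(−6.28) = 5.248×10^-7
Ω = [Ca²⁺][CO3²⁻]/Ksp = (9.48×10^-3)(0.143×10^-3) / 5.248×10^-7 = 2.58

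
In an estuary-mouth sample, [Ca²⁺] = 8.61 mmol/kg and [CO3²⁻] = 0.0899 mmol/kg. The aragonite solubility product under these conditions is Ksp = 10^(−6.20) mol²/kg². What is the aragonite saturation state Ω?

Ω = 1.23

Ksp = 10^(−6.20) = 6.310×10^-7
Ω = [Ca²⁺][CO3²⁻]/Ksp = (8.61×10^-3)(0.0899×10^-3) / 6.310×10^-7 = 1.23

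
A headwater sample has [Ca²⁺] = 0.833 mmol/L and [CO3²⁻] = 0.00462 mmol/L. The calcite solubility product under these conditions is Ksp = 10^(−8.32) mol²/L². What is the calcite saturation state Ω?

Ksp = 10^(−8.32) = 4.786×10^-9
Ω = [Ca²⁺][CO3²⁻]/Ksp = (0.833×10^-3)(0.00462×10^-3) / 4.786×10^-9 = 0.804

Ω = 0.804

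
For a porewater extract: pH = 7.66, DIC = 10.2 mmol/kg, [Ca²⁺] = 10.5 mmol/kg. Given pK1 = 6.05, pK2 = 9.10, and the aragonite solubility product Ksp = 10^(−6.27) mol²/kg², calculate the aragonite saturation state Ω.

α₂ = 1 / (1 + [H⁺]/K2 + [H⁺]²/(K1K2)) = 1 / (1 + 10^+1.44 + 10^-0.17)
   = 1 / (1 + 27.542 + 0.67608) = 1/29.218 = 0.03423
[CO3²⁻] = α₂ × DIC = 0.03423 × 10.2 = 0.3491 mmol/kg
Ksp = 10^(−6.27) = 5.370×10^-7
Ω = [Ca²⁺][CO3²⁻]/Ksp = (10.5×10^-3)(3.491×10^-4) / 5.370×10^-7 = 6.83

Ω = 6.83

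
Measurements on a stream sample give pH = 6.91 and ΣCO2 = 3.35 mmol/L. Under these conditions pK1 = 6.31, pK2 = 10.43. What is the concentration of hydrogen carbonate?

[HCO3⁻] = 2.68 mmol/L

α₁ = 1 / (1 + [H⁺]/K1 + K2/[H⁺]) = 1 / (1 + 10^-0.60 + 10^-3.52)
   = 1 / (1 + 0.25119 + 0.00030200) = 1/1.2515 = 0.7990
[HCO3⁻] = α₁ × DIC = 0.7990 × 3.35 = 2.68 mmol/L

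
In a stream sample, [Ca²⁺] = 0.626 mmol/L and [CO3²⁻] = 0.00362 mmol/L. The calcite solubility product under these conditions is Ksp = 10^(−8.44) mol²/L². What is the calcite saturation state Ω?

Ksp = 10^(−8.44) = 3.631×10^-9
Ω = [Ca²⁺][CO3²⁻]/Ksp = (0.626×10^-3)(0.00362×10^-3) / 3.631×10^-9 = 0.624

Ω = 0.624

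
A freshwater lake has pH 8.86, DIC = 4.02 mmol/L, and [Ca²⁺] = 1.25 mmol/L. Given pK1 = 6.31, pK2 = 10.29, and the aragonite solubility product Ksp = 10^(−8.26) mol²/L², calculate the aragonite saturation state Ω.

α₂ = 1 / (1 + [H⁺]/K2 + [H⁺]²/(K1K2)) = 1 / (1 + 10^+1.43 + 10^-1.12)
   = 1 / (1 + 26.915 + 0.075858) = 1/27.991 = 0.03573
[CO3²⁻] = α₂ × DIC = 0.03573 × 4.02 = 0.1436 mmol/L
Ksp = 10^(−8.26) = 5.495×10^-9
Ω = [Ca²⁺][CO3²⁻]/Ksp = (1.25×10^-3)(1.436×10^-4) / 5.495×10^-9 = 32.7

Ω = 32.7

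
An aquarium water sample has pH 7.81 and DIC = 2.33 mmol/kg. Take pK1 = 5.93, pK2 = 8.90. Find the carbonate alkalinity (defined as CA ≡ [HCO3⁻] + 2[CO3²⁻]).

CA = 2.47 mmol/kg

CA = [HCO3⁻] + 2[CO3²⁻] = (α₁ + 2α₂)·DIC
At pH 7.81: [H⁺]/K1 = 10^-1.88 = 0.013183, K2/[H⁺] = 10^-1.09 = 0.081283
α₁ = 1/(1 + 0.013183 + 0.081283) = 1/1.0945 = 0.9137; α₂ = α₁·K2/[H⁺] = 0.07427
α₁ + 2α₂ = 1.0622
CA = 1.0622 × 2.33 = 2.47 mmol/kg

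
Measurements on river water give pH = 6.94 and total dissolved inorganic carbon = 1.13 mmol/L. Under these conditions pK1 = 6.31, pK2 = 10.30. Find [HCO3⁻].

[HCO3⁻] = 0.915 mmol/L

α₁ = 1 / (1 + [H⁺]/K1 + K2/[H⁺]) = 1 / (1 + 10^-0.63 + 10^-3.36)
   = 1 / (1 + 0.23442 + 0.00043652) = 1/1.2349 = 0.8098
[HCO3⁻] = α₁ × DIC = 0.8098 × 1.13 = 0.915 mmol/L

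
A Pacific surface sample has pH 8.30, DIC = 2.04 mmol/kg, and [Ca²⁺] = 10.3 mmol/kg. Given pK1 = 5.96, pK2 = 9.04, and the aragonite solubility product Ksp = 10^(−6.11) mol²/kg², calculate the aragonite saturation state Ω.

α₂ = 1 / (1 + [H⁺]/K2 + [H⁺]²/(K1K2)) = 1 / (1 + 10^+0.74 + 10^-1.60)
   = 1 / (1 + 5.4954 + 0.025119) = 1/6.5205 = 0.1534
[CO3²⁻] = α₂ × DIC = 0.1534 × 2.04 = 0.3129 mmol/kg
Ksp = 10^(−6.11) = 7.762×10^-7
Ω = [Ca²⁺][CO3²⁻]/Ksp = (10.3×10^-3)(3.129×10^-4) / 7.762×10^-7 = 4.15

Ω = 4.15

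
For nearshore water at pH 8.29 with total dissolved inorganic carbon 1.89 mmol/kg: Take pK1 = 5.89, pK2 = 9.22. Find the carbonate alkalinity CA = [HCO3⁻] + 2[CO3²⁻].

CA = 2.08 mmol/kg

CA = [HCO3⁻] + 2[CO3²⁻] = (α₁ + 2α₂)·DIC
At pH 8.29: [H⁺]/K1 = 10^-2.40 = 0.0039811, K2/[H⁺] = 10^-0.93 = 0.11749
α₁ = 1/(1 + 0.0039811 + 0.11749) = 1/1.1215 = 0.8917; α₂ = α₁·K2/[H⁺] = 0.1048
α₁ + 2α₂ = 1.1012
CA = 1.1012 × 1.89 = 2.08 mmol/kg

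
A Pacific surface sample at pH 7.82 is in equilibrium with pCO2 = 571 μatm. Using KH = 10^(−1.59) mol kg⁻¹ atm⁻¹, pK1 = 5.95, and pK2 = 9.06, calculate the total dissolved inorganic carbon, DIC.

[CO2*] = KH · pCO2 = 10^(−1.59) × 571×10^-6 = 1.468×10^-5 mol/kg
α₀ = 1/(1 + K1/[H⁺] + K1K2/[H⁺]²) = 1/(1 + 10^+1.87 + 10^+0.63) = 0.01259
DIC = [CO2*]/α₀ = 1.468×10^-5 / 0.01259 = 1.17 mmol/kg

DIC = 1.17 mmol/kg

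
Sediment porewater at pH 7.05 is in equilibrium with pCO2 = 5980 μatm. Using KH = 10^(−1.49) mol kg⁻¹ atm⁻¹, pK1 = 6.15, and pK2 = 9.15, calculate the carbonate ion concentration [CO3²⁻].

[CO2*] = KH · pCO2 = 10^(−1.49) × 5980×10^-6 = 1.935×10^-4 mol/kg
α₀ = 1/(1 + K1/[H⁺] + K1K2/[H⁺]²) = 1/(1 + 10^+0.90 + 10^-1.20) = 0.1110
DIC = [CO2*]/α₀ = 1.935×10^-4 / 0.1110 = 1.743 mmol/kg
[CO3²⁻] = α₂·DIC; α₂ = 0.007006, so [CO3²⁻] = 0.007006 × 1.743 = 0.0122 mmol/kg = 12.2 μmol/kg

[CO3²⁻] = 12.2 μmol/kg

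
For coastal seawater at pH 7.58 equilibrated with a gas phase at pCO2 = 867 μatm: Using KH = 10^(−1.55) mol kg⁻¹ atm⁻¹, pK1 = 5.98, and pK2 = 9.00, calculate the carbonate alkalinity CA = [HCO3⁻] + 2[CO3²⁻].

[CO2*] = KH · pCO2 = 10^(−1.55) × 867×10^-6 = 2.444×10^-5 mol/kg
α₀ = 1/(1 + K1/[H⁺] + K1K2/[H⁺]²) = 1/(1 + 10^+1.60 + 10^+0.18) = 0.02363
DIC = [CO2*]/α₀ = 2.444×10^-5 / 0.02363 = 1.034 mmol/kg
CA = (α₁ + 2α₂)·DIC = (0.9406 + 2×0.03576) × 1.034 = 1.05 mmol/kg

CA = 1.05 mmol/kg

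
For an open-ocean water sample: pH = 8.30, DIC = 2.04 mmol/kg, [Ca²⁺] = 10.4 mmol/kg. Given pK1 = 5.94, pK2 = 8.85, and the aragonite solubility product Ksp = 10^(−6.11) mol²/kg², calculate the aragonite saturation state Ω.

Ω = 5.99

α₂ = 1 / (1 + [H⁺]/K2 + [H⁺]²/(K1K2)) = 1 / (1 + 10^+0.55 + 10^-1.81)
   = 1 / (1 + 3.5481 + 0.015488) = 1/4.5636 = 0.2191
[CO3²⁻] = α₂ × DIC = 0.2191 × 2.04 = 0.4470 mmol/kg
Ksp = 10^(−6.11) = 7.762×10^-7
Ω = [Ca²⁺][CO3²⁻]/Ksp = (10.4×10^-3)(4.470×10^-4) / 7.762×10^-7 = 5.99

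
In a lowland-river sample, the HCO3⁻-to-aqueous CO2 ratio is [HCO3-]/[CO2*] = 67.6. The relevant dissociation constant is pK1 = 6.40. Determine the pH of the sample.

pH = 8.23

From K1 = [H⁺][HCO3-]/[CO2*]:  pH = pK1 + log₁₀([HCO3-]/[CO2*])
log₁₀(67.6) = +1.830
pH = 6.40 + (+1.830) = 8.23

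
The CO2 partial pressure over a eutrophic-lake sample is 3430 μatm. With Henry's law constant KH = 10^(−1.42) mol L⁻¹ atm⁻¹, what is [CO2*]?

[CO2*] = 130 μmol/L

KH = 10^(−1.42) = 3.802×10^-2 mol L⁻¹ atm⁻¹
[CO2*] = KH · pCO2 = 3.802×10^-2 × 3430×10^-6 atm = 1.30×10^-4 mol/L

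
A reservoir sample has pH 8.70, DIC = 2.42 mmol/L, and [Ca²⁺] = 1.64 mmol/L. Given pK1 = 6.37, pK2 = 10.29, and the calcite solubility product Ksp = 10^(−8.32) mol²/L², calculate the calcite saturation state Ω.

α₂ = 1 / (1 + [H⁺]/K2 + [H⁺]²/(K1K2)) = 1 / (1 + 10^+1.59 + 10^-0.74)
   = 1 / (1 + 38.905 + 0.18197) = 1/40.086 = 0.02495
[CO3²⁻] = α₂ × DIC = 0.02495 × 2.42 = 0.06037 mmol/L
Ksp = 10^(−8.32) = 4.786×10^-9
Ω = [Ca²⁺][CO3²⁻]/Ksp = (1.64×10^-3)(6.037×10^-5) / 4.786×10^-9 = 20.7

Ω = 20.7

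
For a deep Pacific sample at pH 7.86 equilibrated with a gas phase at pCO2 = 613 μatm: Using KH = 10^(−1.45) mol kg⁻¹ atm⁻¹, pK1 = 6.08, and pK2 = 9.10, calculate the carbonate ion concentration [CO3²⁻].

[CO2*] = KH · pCO2 = 10^(−1.45) × 613×10^-6 = 2.175×10^-5 mol/kg
α₀ = 1/(1 + K1/[H⁺] + K1K2/[H⁺]²) = 1/(1 + 10^+1.78 + 10^+0.54) = 0.01545
DIC = [CO2*]/α₀ = 2.175×10^-5 / 0.01545 = 1.408 mmol/kg
[CO3²⁻] = α₂·DIC; α₂ = 0.05357, so [CO3²⁻] = 0.05357 × 1.408 = 0.0754 mmol/kg

[CO3²⁻] = 0.0754 mmol/kg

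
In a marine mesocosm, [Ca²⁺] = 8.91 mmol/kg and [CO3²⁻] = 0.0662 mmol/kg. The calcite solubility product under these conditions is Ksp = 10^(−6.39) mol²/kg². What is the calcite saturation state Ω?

Ksp = 10^(−6.39) = 4.074×10^-7
Ω = [Ca²⁺][CO3²⁻]/Ksp = (8.91×10^-3)(0.0662×10^-3) / 4.074×10^-7 = 1.45

Ω = 1.45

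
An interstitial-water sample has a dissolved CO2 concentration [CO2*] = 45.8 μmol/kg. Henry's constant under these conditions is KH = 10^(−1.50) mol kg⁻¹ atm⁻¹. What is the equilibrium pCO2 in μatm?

pCO2 = 1450 μatm

KH = 10^(−1.50) = 3.162×10^-2 mol kg⁻¹ atm⁻¹
pCO2 = [CO2*]/KH = 45.8×10^-6 / 3.162×10^-2 = 1.45×10^-3 atm = 1450 μatm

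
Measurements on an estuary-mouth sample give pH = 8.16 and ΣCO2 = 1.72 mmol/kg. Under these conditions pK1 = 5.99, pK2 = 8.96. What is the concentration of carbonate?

α₂ = 1 / (1 + [H⁺]/K2 + [H⁺]²/(K1K2)) = 1 / (1 + 10^+0.80 + 10^-1.37)
   = 1 / (1 + 6.3096 + 0.042658) = 1/7.3522 = 0.1360
[CO3²⁻] = α₂ × DIC = 0.1360 × 1.72 = 0.234 mmol/kg

[CO3²⁻] = 0.234 mmol/kg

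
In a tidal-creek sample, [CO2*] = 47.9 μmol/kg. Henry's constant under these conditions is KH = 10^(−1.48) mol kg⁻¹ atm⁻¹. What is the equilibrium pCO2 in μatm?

pCO2 = 1450 μatm

KH = 10^(−1.48) = 3.311×10^-2 mol kg⁻¹ atm⁻¹
pCO2 = [CO2*]/KH = 47.9×10^-6 / 3.311×10^-2 = 1.45×10^-3 atm = 1450 μatm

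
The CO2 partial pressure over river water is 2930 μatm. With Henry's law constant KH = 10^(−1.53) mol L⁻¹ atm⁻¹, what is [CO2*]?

[CO2*] = 86.5 μmol/L

KH = 10^(−1.53) = 2.951×10^-2 mol L⁻¹ atm⁻¹
[CO2*] = KH · pCO2 = 2.951×10^-2 × 2930×10^-6 atm = 8.65×10^-5 mol/L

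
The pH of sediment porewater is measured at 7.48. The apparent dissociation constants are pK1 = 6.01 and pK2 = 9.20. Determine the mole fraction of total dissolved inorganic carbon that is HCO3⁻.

α₁ = 1 / (1 + [H⁺]/K1 + K2/[H⁺]) = 1 / (1 + 10^-1.47 + 10^-1.72)
   = 1 / (1 + 0.033884 + 0.019055) = 1/1.0529 = 0.9497

α₁ = 0.950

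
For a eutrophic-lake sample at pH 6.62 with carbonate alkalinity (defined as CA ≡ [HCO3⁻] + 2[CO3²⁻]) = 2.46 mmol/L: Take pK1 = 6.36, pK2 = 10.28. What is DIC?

CA = [HCO3⁻] + 2[CO3²⁻] = (α₁ + 2α₂)·DIC
At pH 6.62: [H⁺]/K1 = 10^-0.26 = 0.54954, K2/[H⁺] = 10^-3.66 = 0.00021878
α₁ = 1/(1 + 0.54954 + 0.00021878) = 1/1.5498 = 0.6453; α₂ = α₁·K2/[H⁺] = 0.0001412
α₁ + 2α₂ = 0.6455
DIC = CA / (α₁ + 2α₂) = 2.46 / 0.6455 = 3.81 mmol/L

DIC = 3.81 mmol/L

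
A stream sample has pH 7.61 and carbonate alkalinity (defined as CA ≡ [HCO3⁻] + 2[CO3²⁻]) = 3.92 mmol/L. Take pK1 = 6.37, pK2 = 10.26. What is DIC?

CA = [HCO3⁻] + 2[CO3²⁻] = (α₁ + 2α₂)·DIC
At pH 7.61: [H⁺]/K1 = 10^-1.24 = 0.057544, K2/[H⁺] = 10^-2.65 = 0.0022387
α₁ = 1/(1 + 0.057544 + 0.0022387) = 1/1.0598 = 0.9436; α₂ = α₁·K2/[H⁺] = 0.002112
α₁ + 2α₂ = 0.9478
DIC = CA / (α₁ + 2α₂) = 3.92 / 0.9478 = 4.14 mmol/L

DIC = 4.14 mmol/L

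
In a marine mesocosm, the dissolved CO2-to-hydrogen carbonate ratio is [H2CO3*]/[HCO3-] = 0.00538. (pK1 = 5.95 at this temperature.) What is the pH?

pH = 8.22

From K1 = [H⁺][HCO3-]/[H2CO3*]:  pH = pK1 − log₁₀([H2CO3*]/[HCO3-])
log₁₀(0.00538) = -2.269
pH = 5.95 − (-2.269) = 8.22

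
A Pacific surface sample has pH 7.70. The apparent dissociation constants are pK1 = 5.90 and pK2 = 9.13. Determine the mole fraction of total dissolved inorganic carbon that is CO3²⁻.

α₂ = 1 / (1 + [H⁺]/K2 + [H⁺]²/(K1K2)) = 1 / (1 + 10^+1.43 + 10^-0.37)
   = 1 / (1 + 26.915 + 0.42658) = 1/28.342 = 0.03528

α₂ = 0.0353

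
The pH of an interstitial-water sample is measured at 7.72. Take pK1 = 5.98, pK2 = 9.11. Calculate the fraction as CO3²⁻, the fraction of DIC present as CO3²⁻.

α₂ = 0.0385

α₂ = 1 / (1 + [H⁺]/K2 + [H⁺]²/(K1K2)) = 1 / (1 + 10^+1.39 + 10^-0.35)
   = 1 / (1 + 24.547 + 0.44668) = 1/25.994 = 0.03847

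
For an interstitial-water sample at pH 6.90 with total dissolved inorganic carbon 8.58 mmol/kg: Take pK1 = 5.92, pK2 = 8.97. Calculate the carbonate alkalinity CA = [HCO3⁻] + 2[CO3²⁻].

CA = 7.84 mmol/kg

CA = [HCO3⁻] + 2[CO3²⁻] = (α₁ + 2α₂)·DIC
At pH 6.90: [H⁺]/K1 = 10^-0.98 = 0.10471, K2/[H⁺] = 10^-2.07 = 0.0085114
α₁ = 1/(1 + 0.10471 + 0.0085114) = 1/1.1132 = 0.8983; α₂ = α₁·K2/[H⁺] = 0.007646
α₁ + 2α₂ = 0.9136
CA = 0.9136 × 8.58 = 7.84 mmol/kg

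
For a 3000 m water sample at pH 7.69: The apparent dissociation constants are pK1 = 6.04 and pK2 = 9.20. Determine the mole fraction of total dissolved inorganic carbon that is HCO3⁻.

α₁ = 0.949

α₁ = 1 / (1 + [H⁺]/K1 + K2/[H⁺]) = 1 / (1 + 10^-1.65 + 10^-1.51)
   = 1 / (1 + 0.022387 + 0.030903) = 1/1.0533 = 0.9494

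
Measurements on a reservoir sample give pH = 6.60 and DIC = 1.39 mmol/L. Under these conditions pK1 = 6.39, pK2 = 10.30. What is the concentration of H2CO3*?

[CO2*] = 0.530 mmol/L

α₀ = 1 / (1 + K1/[H⁺] + K1K2/[H⁺]²) = 1 / (1 + 10^+0.21 + 10^-3.49)
   = 1 / (1 + 1.6218 + 0.00032359) = 1/2.6221 = 0.3814
[CO2*] = α₀ × DIC = 0.3814 × 1.39 = 0.530 mmol/L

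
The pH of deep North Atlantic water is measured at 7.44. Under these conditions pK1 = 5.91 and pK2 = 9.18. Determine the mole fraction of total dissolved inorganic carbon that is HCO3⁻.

α₁ = 0.954

α₁ = 1 / (1 + [H⁺]/K1 + K2/[H⁺]) = 1 / (1 + 10^-1.53 + 10^-1.74)
   = 1 / (1 + 0.029512 + 0.018197) = 1/1.0477 = 0.9545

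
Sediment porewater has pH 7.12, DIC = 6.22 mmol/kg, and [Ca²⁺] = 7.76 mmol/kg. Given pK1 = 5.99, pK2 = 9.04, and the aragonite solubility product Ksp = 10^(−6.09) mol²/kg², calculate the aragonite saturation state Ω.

Ω = 0.657

α₂ = 1 / (1 + [H⁺]/K2 + [H⁺]²/(K1K2)) = 1 / (1 + 10^+1.92 + 10^+0.79)
   = 1 / (1 + 83.176 + 6.1660) = 1/90.342 = 0.01107
[CO3²⁻] = α₂ × DIC = 0.01107 × 6.22 = 0.06885 mmol/kg
Ksp = 10^(−6.09) = 8.128×10^-7
Ω = [Ca²⁺][CO3²⁻]/Ksp = (7.76×10^-3)(6.885×10^-5) / 8.128×10^-7 = 0.657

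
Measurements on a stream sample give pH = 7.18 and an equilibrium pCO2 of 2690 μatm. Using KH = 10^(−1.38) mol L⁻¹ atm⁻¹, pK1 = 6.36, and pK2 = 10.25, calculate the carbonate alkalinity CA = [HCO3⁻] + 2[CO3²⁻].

CA = 0.742 mmol/L

[CO2*] = KH · pCO2 = 10^(−1.38) × 2690×10^-6 = 1.121×10^-4 mol/L
α₀ = 1/(1 + K1/[H⁺] + K1K2/[H⁺]²) = 1/(1 + 10^+0.82 + 10^-2.25) = 0.1314
DIC = [CO2*]/α₀ = 1.121×10^-4 / 0.1314 = 0.8537 mmol/L
CA = (α₁ + 2α₂)·DIC = (0.8679 + 2×0.0007387) × 0.8537 = 0.742 mmol/L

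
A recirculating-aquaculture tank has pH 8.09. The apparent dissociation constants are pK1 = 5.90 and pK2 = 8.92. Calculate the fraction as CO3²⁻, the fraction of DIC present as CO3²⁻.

α₂ = 0.128

α₂ = 1 / (1 + [H⁺]/K2 + [H⁺]²/(K1K2)) = 1 / (1 + 10^+0.83 + 10^-1.36)
   = 1 / (1 + 6.7608 + 0.043652) = 1/7.8045 = 0.1281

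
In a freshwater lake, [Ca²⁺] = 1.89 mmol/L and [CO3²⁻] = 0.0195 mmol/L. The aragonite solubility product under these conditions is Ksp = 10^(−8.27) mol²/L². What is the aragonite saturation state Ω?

Ksp = 10^(−8.27) = 5.370×10^-9
Ω = [Ca²⁺][CO3²⁻]/Ksp = (1.89×10^-3)(0.0195×10^-3) / 5.370×10^-9 = 6.86

Ω = 6.86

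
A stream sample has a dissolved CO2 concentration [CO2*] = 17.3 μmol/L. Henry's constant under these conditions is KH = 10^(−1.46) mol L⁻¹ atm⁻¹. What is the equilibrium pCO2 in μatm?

KH = 10^(−1.46) = 3.467×10^-2 mol L⁻¹ atm⁻¹
pCO2 = [CO2*]/KH = 17.3×10^-6 / 3.467×10^-2 = 4.99×10^-4 atm = 499 μatm

pCO2 = 499 μatm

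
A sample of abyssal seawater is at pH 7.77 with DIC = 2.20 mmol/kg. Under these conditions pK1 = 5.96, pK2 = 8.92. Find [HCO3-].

[HCO3⁻] = 2.03 mmol/kg

α₁ = 1 / (1 + [H⁺]/K1 + K2/[H⁺]) = 1 / (1 + 10^-1.81 + 10^-1.15)
   = 1 / (1 + 0.015488 + 0.070795) = 1/1.0863 = 0.9206
[HCO3⁻] = α₁ × DIC = 0.9206 × 2.20 = 2.03 mmol/kg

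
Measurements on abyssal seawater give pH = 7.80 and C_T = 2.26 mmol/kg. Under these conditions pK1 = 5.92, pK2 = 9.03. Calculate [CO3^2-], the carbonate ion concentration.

[CO3²⁻] = 0.124 mmol/kg

α₂ = 1 / (1 + [H⁺]/K2 + [H⁺]²/(K1K2)) = 1 / (1 + 10^+1.23 + 10^-0.65)
   = 1 / (1 + 16.982 + 0.22387) = 1/18.206 = 0.05493
[CO3²⁻] = α₂ × DIC = 0.05493 × 2.26 = 0.124 mmol/kg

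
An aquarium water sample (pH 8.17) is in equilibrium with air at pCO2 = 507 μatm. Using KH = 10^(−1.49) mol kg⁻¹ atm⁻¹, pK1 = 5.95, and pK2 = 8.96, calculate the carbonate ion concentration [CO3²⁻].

[CO2*] = KH · pCO2 = 10^(−1.49) × 507×10^-6 = 1.641×10^-5 mol/kg
α₀ = 1/(1 + K1/[H⁺] + K1K2/[H⁺]²) = 1/(1 + 10^+2.22 + 10^+1.43) = 0.005158
DIC = [CO2*]/α₀ = 1.641×10^-5 / 0.005158 = 3.181 mmol/kg
[CO3²⁻] = α₂·DIC; α₂ = 0.1388, so [CO3²⁻] = 0.1388 × 3.181 = 0.442 mmol/kg

[CO3²⁻] = 0.442 mmol/kg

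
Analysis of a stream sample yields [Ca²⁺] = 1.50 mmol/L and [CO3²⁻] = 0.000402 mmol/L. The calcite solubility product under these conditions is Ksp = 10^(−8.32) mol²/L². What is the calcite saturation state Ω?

Ksp = 10^(−8.32) = 4.786×10^-9
Ω = [Ca²⁺][CO3²⁻]/Ksp = (1.50×10^-3)(0.000402×10^-3) / 4.786×10^-9 = 0.126

Ω = 0.126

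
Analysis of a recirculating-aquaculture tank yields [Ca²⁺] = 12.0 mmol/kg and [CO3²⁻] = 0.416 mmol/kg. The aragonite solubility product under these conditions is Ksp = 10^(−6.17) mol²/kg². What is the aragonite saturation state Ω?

Ksp = 10^(−6.17) = 6.761×10^-7
Ω = [Ca²⁺][CO3²⁻]/Ksp = (12.0×10^-3)(0.416×10^-3) / 6.761×10^-7 = 7.38

Ω = 7.38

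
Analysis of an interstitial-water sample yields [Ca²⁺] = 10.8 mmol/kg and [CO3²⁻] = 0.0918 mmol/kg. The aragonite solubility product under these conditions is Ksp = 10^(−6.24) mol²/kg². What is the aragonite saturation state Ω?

Ω = 1.72

Ksp = 10^(−6.24) = 5.754×10^-7
Ω = [Ca²⁺][CO3²⁻]/Ksp = (10.8×10^-3)(0.0918×10^-3) / 5.754×10^-7 = 1.72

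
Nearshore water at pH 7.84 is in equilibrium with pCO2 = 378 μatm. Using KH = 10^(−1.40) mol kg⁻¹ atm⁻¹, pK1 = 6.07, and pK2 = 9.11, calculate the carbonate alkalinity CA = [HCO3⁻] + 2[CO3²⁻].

[CO2*] = KH · pCO2 = 10^(−1.40) × 378×10^-6 = 1.505×10^-5 mol/kg
α₀ = 1/(1 + K1/[H⁺] + K1K2/[H⁺]²) = 1/(1 + 10^+1.77 + 10^+0.50) = 0.01586
DIC = [CO2*]/α₀ = 1.505×10^-5 / 0.01586 = 0.9488 mmol/kg
CA = (α₁ + 2α₂)·DIC = (0.9340 + 2×0.05016) × 0.9488 = 0.981 mmol/kg

CA = 0.981 mmol/kg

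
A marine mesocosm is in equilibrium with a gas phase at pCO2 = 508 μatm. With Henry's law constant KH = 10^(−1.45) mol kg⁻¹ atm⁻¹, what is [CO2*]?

KH = 10^(−1.45) = 3.548×10^-2 mol kg⁻¹ atm⁻¹
[CO2*] = KH · pCO2 = 3.548×10^-2 × 508×10^-6 atm = 1.80×10^-5 mol/kg

[CO2*] = 18.0 μmol/kg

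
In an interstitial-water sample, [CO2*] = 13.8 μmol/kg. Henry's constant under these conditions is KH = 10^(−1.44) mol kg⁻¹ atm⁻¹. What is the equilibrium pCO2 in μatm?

pCO2 = 380 μatm

KH = 10^(−1.44) = 3.631×10^-2 mol kg⁻¹ atm⁻¹
pCO2 = [CO2*]/KH = 13.8×10^-6 / 3.631×10^-2 = 3.80×10^-4 atm = 380 μatm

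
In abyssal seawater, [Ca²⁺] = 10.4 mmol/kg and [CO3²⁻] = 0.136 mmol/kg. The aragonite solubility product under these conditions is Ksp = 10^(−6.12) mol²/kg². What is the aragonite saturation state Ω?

Ω = 1.86

Ksp = 10^(−6.12) = 7.586×10^-7
Ω = [Ca²⁺][CO3²⁻]/Ksp = (10.4×10^-3)(0.136×10^-3) / 7.586×10^-7 = 1.86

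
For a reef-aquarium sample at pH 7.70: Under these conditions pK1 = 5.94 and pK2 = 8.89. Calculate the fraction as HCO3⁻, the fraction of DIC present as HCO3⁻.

α₁ = 1 / (1 + [H⁺]/K1 + K2/[H⁺]) = 1 / (1 + 10^-1.76 + 10^-1.19)
   = 1 / (1 + 0.017378 + 0.064565) = 1/1.0819 = 0.9243

α₁ = 0.924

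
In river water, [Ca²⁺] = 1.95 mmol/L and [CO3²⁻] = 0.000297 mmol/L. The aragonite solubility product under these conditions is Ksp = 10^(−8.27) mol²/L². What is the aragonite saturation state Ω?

Ksp = 10^(−8.27) = 5.370×10^-9
Ω = [Ca²⁺][CO3²⁻]/Ksp = (1.95×10^-3)(0.000297×10^-3) / 5.370×10^-9 = 0.108

Ω = 0.108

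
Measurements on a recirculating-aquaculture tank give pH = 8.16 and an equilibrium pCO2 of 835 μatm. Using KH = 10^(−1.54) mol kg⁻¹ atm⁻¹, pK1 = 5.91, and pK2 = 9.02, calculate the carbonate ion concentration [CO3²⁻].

[CO2*] = KH · pCO2 = 10^(−1.54) × 835×10^-6 = 2.408×10^-5 mol/kg
α₀ = 1/(1 + K1/[H⁺] + K1K2/[H⁺]²) = 1/(1 + 10^+2.25 + 10^+1.39) = 0.004917
DIC = [CO2*]/α₀ = 2.408×10^-5 / 0.004917 = 4.898 mmol/kg
[CO3²⁻] = α₂·DIC; α₂ = 0.1207, so [CO3²⁻] = 0.1207 × 4.898 = 0.591 mmol/kg

[CO3²⁻] = 0.591 mmol/kg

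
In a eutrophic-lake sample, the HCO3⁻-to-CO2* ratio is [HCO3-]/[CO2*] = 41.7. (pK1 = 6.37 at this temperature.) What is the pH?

From K1 = [H⁺][HCO3-]/[CO2*]:  pH = pK1 + log₁₀([HCO3-]/[CO2*])
log₁₀(41.7) = +1.620
pH = 6.37 + (+1.620) = 7.99

pH = 7.99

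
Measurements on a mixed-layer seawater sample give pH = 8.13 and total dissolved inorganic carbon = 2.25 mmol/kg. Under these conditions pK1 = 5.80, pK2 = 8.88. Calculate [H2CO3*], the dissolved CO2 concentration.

α₀ = 1 / (1 + K1/[H⁺] + K1K2/[H⁺]²) = 1 / (1 + 10^+2.33 + 10^+1.58)
   = 1 / (1 + 213.80 + 38.019) = 1/252.82 = 0.003955
[CO2*] = α₀ × DIC = 0.003955 × 2.25 = 0.00890 mmol/kg = 8.90 μmol/kg

[CO2*] = 8.90 μmol/kg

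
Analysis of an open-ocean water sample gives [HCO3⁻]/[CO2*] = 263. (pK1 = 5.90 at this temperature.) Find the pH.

From K1 = [H⁺][HCO3⁻]/[CO2*]:  pH = pK1 + log₁₀([HCO3⁻]/[CO2*])
log₁₀(263) = +2.420
pH = 5.90 + (+2.420) = 8.32

pH = 8.32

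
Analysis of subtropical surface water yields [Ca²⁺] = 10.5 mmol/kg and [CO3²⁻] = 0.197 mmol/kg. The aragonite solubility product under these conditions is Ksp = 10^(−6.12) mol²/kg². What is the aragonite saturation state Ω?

Ksp = 10^(−6.12) = 7.586×10^-7
Ω = [Ca²⁺][CO3²⁻]/Ksp = (10.5×10^-3)(0.197×10^-3) / 7.586×10^-7 = 2.73

Ω = 2.73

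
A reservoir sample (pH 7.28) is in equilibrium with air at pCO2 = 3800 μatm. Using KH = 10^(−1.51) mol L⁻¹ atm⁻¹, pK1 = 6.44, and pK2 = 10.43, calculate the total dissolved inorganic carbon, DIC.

DIC = 0.930 mmol/L

[CO2*] = KH · pCO2 = 10^(−1.51) × 3800×10^-6 = 1.174×10^-4 mol/L
α₀ = 1/(1 + K1/[H⁺] + K1K2/[H⁺]²) = 1/(1 + 10^+0.84 + 10^-2.31) = 0.1262
DIC = [CO2*]/α₀ = 1.174×10^-4 / 0.1262 = 0.930 mmol/L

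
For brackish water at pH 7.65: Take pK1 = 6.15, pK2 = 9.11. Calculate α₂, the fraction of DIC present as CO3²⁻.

α₂ = 1 / (1 + [H⁺]/K2 + [H⁺]²/(K1K2)) = 1 / (1 + 10^+1.46 + 10^-0.04)
   = 1 / (1 + 28.840 + 0.91201) = 1/30.752 = 0.03252

α₂ = 0.0325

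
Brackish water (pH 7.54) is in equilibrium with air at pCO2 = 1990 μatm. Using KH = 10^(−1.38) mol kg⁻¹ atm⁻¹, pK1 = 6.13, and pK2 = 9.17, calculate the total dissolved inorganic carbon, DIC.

[CO2*] = KH · pCO2 = 10^(−1.38) × 1990×10^-6 = 8.296×10^-5 mol/kg
α₀ = 1/(1 + K1/[H⁺] + K1K2/[H⁺]²) = 1/(1 + 10^+1.41 + 10^-0.22) = 0.03662
DIC = [CO2*]/α₀ = 8.296×10^-5 / 0.03662 = 2.27 mmol/kg

DIC = 2.27 mmol/kg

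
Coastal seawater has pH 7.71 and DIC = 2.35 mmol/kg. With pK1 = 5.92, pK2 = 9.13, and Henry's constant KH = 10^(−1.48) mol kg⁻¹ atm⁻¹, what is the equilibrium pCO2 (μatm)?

pCO2 = 1090 μatm

α₀ = 1 / (1 + K1/[H⁺] + K1K2/[H⁺]²) = 1 / (1 + 10^+1.79 + 10^+0.37)
   = 1 / (1 + 61.660 + 2.3442) = 1/65.004 = 0.01538
[CO2*] = α₀ × DIC = 0.01538 × 2.35 = 0.03615 mmol/kg
pCO2 = [CO2*]/KH = 3.615×10^-5 / 3.311×10^-2 = 1090 μatm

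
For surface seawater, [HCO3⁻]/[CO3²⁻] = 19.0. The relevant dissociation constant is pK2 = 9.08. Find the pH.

From K2 = [H⁺][CO3²⁻]/[HCO3⁻]:  pH = pK2 − log₁₀([HCO3⁻]/[CO3²⁻])
log₁₀(19.0) = +1.279
pH = 9.08 − (+1.279) = 7.80

pH = 7.80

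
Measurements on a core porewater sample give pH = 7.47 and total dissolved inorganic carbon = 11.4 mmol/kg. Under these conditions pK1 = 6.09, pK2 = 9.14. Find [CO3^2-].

[CO3²⁻] = 0.229 mmol/kg

α₂ = 1 / (1 + [H⁺]/K2 + [H⁺]²/(K1K2)) = 1 / (1 + 10^+1.67 + 10^+0.29)
   = 1 / (1 + 46.774 + 1.9498) = 1/49.723 = 0.02011
[CO3²⁻] = α₂ × DIC = 0.02011 × 11.4 = 0.229 mmol/kg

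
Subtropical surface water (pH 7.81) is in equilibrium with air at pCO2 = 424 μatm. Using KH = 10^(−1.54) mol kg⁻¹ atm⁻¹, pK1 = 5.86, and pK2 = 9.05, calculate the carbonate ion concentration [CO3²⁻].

[CO3²⁻] = 0.0627 mmol/kg

[CO2*] = KH · pCO2 = 10^(−1.54) × 424×10^-6 = 1.223×10^-5 mol/kg
α₀ = 1/(1 + K1/[H⁺] + K1K2/[H⁺]²) = 1/(1 + 10^+1.95 + 10^+0.71) = 0.01050
DIC = [CO2*]/α₀ = 1.223×10^-5 / 0.01050 = 1.165 mmol/kg
[CO3²⁻] = α₂·DIC; α₂ = 0.05384, so [CO3²⁻] = 0.05384 × 1.165 = 0.0627 mmol/kg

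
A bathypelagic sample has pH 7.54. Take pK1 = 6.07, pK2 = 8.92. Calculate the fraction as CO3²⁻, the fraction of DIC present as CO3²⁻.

α₂ = 1 / (1 + [H⁺]/K2 + [H⁺]²/(K1K2)) = 1 / (1 + 10^+1.38 + 10^-0.09)
   = 1 / (1 + 23.988 + 0.81283) = 1/25.801 = 0.03876

α₂ = 0.0388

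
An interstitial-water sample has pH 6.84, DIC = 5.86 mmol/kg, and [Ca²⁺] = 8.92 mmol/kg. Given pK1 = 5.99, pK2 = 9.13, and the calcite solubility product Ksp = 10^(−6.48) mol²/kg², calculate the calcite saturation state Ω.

α₂ = 1 / (1 + [H⁺]/K2 + [H⁺]²/(K1K2)) = 1 / (1 + 10^+2.29 + 10^+1.44)
   = 1 / (1 + 194.98 + 27.542) = 1/223.53 = 0.004474
[CO3²⁻] = α₂ × DIC = 0.004474 × 5.86 = 0.02622 mmol/kg
Ksp = 10^(−6.48) = 3.311×10^-7
Ω = [Ca²⁺][CO3²⁻]/Ksp = (8.92×10^-3)(2.622×10^-5) / 3.311×10^-7 = 0.706

Ω = 0.706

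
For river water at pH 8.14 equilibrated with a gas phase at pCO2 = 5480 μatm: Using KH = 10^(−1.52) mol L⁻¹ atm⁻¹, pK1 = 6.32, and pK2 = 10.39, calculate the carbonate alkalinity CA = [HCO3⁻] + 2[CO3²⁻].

CA = 11.1 mmol/L

[CO2*] = KH · pCO2 = 10^(−1.52) × 5480×10^-6 = 1.655×10^-4 mol/L
α₀ = 1/(1 + K1/[H⁺] + K1K2/[H⁺]²) = 1/(1 + 10^+1.82 + 10^-0.43) = 0.01483
DIC = [CO2*]/α₀ = 1.655×10^-4 / 0.01483 = 11.16 mmol/L
CA = (α₁ + 2α₂)·DIC = (0.9797 + 2×0.005509) × 11.16 = 11.1 mmol/L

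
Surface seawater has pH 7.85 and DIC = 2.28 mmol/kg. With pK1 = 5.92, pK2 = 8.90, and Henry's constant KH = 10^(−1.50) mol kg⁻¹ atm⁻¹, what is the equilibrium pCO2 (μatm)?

pCO2 = 769 μatm

α₀ = 1 / (1 + K1/[H⁺] + K1K2/[H⁺]²) = 1 / (1 + 10^+1.93 + 10^+0.88)
   = 1 / (1 + 85.114 + 7.5858) = 1/93.700 = 0.01067
[CO2*] = α₀ × DIC = 0.01067 × 2.28 = 0.02433 mmol/kg
pCO2 = [CO2*]/KH = 2.433×10^-5 / 3.162×10^-2 = 769 μatm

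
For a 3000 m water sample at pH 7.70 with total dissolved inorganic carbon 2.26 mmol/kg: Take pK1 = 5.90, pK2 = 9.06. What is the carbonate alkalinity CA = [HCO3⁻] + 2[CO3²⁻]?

CA = 2.32 mmol/kg

CA = [HCO3⁻] + 2[CO3²⁻] = (α₁ + 2α₂)·DIC
At pH 7.70: [H⁺]/K1 = 10^-1.80 = 0.015849, K2/[H⁺] = 10^-1.36 = 0.043652
α₁ = 1/(1 + 0.015849 + 0.043652) = 1/1.0595 = 0.9438; α₂ = α₁·K2/[H⁺] = 0.04120
α₁ + 2α₂ = 1.0262
CA = 1.0262 × 2.26 = 2.32 mmol/kg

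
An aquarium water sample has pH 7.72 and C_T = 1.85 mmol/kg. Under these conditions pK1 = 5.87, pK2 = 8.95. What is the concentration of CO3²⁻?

[CO3²⁻] = 0.102 mmol/kg

α₂ = 1 / (1 + [H⁺]/K2 + [H⁺]²/(K1K2)) = 1 / (1 + 10^+1.23 + 10^-0.62)
   = 1 / (1 + 16.982 + 0.23988) = 1/18.222 = 0.05488
[CO3²⁻] = α₂ × DIC = 0.05488 × 1.85 = 0.102 mmol/kg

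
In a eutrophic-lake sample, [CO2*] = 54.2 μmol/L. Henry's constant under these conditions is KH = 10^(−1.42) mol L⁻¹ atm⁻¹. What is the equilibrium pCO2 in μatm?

KH = 10^(−1.42) = 3.802×10^-2 mol L⁻¹ atm⁻¹
pCO2 = [CO2*]/KH = 54.2×10^-6 / 3.802×10^-2 = 1.43×10^-3 atm = 1430 μatm

pCO2 = 1430 μatm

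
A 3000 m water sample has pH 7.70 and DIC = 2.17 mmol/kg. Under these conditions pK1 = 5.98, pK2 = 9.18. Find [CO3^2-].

α₂ = 1 / (1 + [H⁺]/K2 + [H⁺]²/(K1K2)) = 1 / (1 + 10^+1.48 + 10^-0.24)
   = 1 / (1 + 30.200 + 0.57544) = 1/31.775 = 0.03147
[CO3²⁻] = α₂ × DIC = 0.03147 × 2.17 = 0.0683 mmol/kg

[CO3²⁻] = 0.0683 mmol/kg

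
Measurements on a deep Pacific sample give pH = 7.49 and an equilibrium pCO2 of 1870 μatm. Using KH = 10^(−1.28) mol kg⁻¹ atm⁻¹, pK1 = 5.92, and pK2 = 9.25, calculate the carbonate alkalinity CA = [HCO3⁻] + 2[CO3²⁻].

CA = 3.77 mmol/kg

[CO2*] = KH · pCO2 = 10^(−1.28) × 1870×10^-6 = 9.814×10^-5 mol/kg
α₀ = 1/(1 + K1/[H⁺] + K1K2/[H⁺]²) = 1/(1 + 10^+1.57 + 10^-0.19) = 0.02577
DIC = [CO2*]/α₀ = 9.814×10^-5 / 0.02577 = 3.808 mmol/kg
CA = (α₁ + 2α₂)·DIC = (0.9576 + 2×0.01664) × 3.808 = 3.77 mmol/kg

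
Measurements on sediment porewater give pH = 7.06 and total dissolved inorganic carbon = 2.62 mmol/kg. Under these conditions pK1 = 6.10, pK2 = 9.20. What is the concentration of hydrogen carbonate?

[HCO3⁻] = 2.35 mmol/kg

α₁ = 1 / (1 + [H⁺]/K1 + K2/[H⁺]) = 1 / (1 + 10^-0.96 + 10^-2.14)
   = 1 / (1 + 0.10965 + 0.0072444) = 1/1.1169 = 0.8953
[HCO3⁻] = α₁ × DIC = 0.8953 × 2.62 = 2.35 mmol/kg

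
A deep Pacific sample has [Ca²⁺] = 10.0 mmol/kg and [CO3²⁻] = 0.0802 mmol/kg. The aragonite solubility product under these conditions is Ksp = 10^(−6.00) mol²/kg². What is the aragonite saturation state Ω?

Ω = 0.802

Ksp = 10^(−6.00) = 1.000×10^-6
Ω = [Ca²⁺][CO3²⁻]/Ksp = (10.0×10^-3)(0.0802×10^-3) / 1.000×10^-6 = 0.802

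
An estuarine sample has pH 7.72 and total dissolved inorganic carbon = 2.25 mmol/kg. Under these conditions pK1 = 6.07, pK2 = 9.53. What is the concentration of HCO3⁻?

α₁ = 1 / (1 + [H⁺]/K1 + K2/[H⁺]) = 1 / (1 + 10^-1.65 + 10^-1.81)
   = 1 / (1 + 0.022387 + 0.015488) = 1/1.0379 = 0.9635
[HCO3⁻] = α₁ × DIC = 0.9635 × 2.25 = 2.17 mmol/kg

[HCO3⁻] = 2.17 mmol/kg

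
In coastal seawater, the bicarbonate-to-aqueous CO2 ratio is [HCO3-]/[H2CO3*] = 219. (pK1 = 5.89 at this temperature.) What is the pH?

pH = 8.23

From K1 = [H⁺][HCO3-]/[H2CO3*]:  pH = pK1 + log₁₀([HCO3-]/[H2CO3*])
log₁₀(219) = +2.340
pH = 5.89 + (+2.340) = 8.23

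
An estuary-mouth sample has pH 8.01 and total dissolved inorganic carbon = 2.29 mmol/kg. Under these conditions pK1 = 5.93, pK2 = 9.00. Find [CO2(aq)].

[CO2*] = 17.1 μmol/kg

α₀ = 1 / (1 + K1/[H⁺] + K1K2/[H⁺]²) = 1 / (1 + 10^+2.08 + 10^+1.09)
   = 1 / (1 + 120.23 + 12.303) = 1/133.53 = 0.007489
[CO2*] = α₀ × DIC = 0.007489 × 2.29 = 0.0171 mmol/kg = 17.1 μmol/kg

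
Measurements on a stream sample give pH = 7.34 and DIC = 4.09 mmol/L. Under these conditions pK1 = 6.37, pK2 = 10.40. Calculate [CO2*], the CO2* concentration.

α₀ = 1 / (1 + K1/[H⁺] + K1K2/[H⁺]²) = 1 / (1 + 10^+0.97 + 10^-2.09)
   = 1 / (1 + 9.3325 + 0.0081283) = 1/10.341 = 0.09671
[CO2*] = α₀ × DIC = 0.09671 × 4.09 = 0.396 mmol/L

[CO2*] = 0.396 mmol/L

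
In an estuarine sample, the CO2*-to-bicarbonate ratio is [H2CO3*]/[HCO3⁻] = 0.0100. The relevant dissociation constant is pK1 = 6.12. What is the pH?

From K1 = [H⁺][HCO3⁻]/[H2CO3*]:  pH = pK1 − log₁₀([H2CO3*]/[HCO3⁻])
log₁₀(0.0100) = -2.000
pH = 6.12 − (-2.000) = 8.12

pH = 8.12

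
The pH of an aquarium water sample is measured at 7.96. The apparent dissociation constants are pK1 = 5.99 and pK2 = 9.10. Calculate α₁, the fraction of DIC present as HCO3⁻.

α₁ = 0.923

α₁ = 1 / (1 + [H⁺]/K1 + K2/[H⁺]) = 1 / (1 + 10^-1.97 + 10^-1.14)
   = 1 / (1 + 0.010715 + 0.072444) = 1/1.0832 = 0.9232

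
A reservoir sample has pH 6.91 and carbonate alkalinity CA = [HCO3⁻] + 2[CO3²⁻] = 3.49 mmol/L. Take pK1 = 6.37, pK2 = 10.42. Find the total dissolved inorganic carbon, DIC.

DIC = 4.49 mmol/L

CA = [HCO3⁻] + 2[CO3²⁻] = (α₁ + 2α₂)·DIC
At pH 6.91: [H⁺]/K1 = 10^-0.54 = 0.28840, K2/[H⁺] = 10^-3.51 = 0.00030903
α₁ = 1/(1 + 0.28840 + 0.00030903) = 1/1.2887 = 0.7760; α₂ = α₁·K2/[H⁺] = 0.0002398
α₁ + 2α₂ = 0.7764
DIC = CA / (α₁ + 2α₂) = 3.49 / 0.7764 = 4.49 mmol/L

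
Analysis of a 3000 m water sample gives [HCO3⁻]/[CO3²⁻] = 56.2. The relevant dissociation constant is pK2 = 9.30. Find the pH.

From K2 = [H⁺][CO3²⁻]/[HCO3⁻]:  pH = pK2 − log₁₀([HCO3⁻]/[CO3²⁻])
log₁₀(56.2) = +1.750
pH = 9.30 − (+1.750) = 7.55

pH = 7.55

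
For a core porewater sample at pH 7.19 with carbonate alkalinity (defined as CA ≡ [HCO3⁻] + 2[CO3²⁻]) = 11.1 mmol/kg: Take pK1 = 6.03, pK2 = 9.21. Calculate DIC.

DIC = 11.7 mmol/kg

CA = [HCO3⁻] + 2[CO3²⁻] = (α₁ + 2α₂)·DIC
At pH 7.19: [H⁺]/K1 = 10^-1.16 = 0.069183, K2/[H⁺] = 10^-2.02 = 0.0095499
α₁ = 1/(1 + 0.069183 + 0.0095499) = 1/1.0787 = 0.9270; α₂ = α₁·K2/[H⁺] = 0.008853
α₁ + 2α₂ = 0.9447
DIC = CA / (α₁ + 2α₂) = 11.1 / 0.9447 = 11.7 mmol/kg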